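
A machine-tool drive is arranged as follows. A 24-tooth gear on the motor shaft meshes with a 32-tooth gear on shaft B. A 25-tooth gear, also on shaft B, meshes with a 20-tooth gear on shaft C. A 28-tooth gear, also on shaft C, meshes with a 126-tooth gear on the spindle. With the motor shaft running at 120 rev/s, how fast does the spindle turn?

25 rev/s

gear mesh 32/24 = 1.3333 → 120/1.3333 = 90 rev/s
gear mesh 20/25 = 0.8 → 90/0.8 = 112.5 rev/s
gear mesh 126/28 = 4.5 → 112.5/4.5 = 25 rev/s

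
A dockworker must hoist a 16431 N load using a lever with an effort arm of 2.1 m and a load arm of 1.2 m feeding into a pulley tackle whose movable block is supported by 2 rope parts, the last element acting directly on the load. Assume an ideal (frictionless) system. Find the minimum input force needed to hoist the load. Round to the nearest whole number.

4695 N

Lever MA = effort arm / load arm = 2.1/1.2 = 1.75.
Block-and-tackle MA = number of supporting rope parts = 2.
Combined ideal MA = 1.75 × 2 = 3.5.
Effort = load / MA = 16431 / 3.5 = 4694.6 N.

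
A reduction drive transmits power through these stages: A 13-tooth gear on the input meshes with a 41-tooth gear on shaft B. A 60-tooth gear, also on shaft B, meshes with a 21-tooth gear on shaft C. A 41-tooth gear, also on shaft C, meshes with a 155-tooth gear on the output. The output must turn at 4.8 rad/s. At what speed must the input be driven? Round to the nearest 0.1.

Overall ratio R = 3.1538 × 0.35 × 3.7805 = 4.1731.
Required input speed = output speed × R = 4.8 × 4.1731 = 20.031 rad/s.

20.0 rad/s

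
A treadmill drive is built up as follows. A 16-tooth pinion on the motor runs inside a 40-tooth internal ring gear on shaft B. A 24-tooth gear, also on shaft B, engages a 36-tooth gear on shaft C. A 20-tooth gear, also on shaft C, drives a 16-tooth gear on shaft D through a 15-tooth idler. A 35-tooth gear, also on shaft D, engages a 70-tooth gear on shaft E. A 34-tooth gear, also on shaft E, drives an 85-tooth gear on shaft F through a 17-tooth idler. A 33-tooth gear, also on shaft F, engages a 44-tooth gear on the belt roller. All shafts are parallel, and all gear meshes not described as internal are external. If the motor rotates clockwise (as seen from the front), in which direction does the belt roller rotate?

counterclockwise

the motor → shaft B: internal mesh, same direction → CW.
shaft B → shaft C: external mesh, 1 reversal → CCW.
shaft C → shaft D: driver → idler → driven is 2 external meshes, 2 reversals → CCW.
shaft D → shaft E: external mesh, 1 reversal → CW.
shaft E → shaft F: driver → idler → driven is 2 external meshes, 2 reversals → CW.
shaft F → the belt roller: external mesh, 1 reversal → CCW.
7 reversals in total — an odd number — so the belt roller turns opposite to the motor.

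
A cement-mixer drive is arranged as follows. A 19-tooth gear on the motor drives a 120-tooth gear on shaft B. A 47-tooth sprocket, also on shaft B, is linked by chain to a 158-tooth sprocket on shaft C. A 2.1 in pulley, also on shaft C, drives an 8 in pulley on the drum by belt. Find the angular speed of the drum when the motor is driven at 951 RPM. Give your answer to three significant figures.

gear mesh 120/19 = 6.3158 → 951/6.3158 = 150.57 RPM
chain 158/47 = 3.3617 → 150.57/3.3617 = 44.791 RPM
belt 8/2.1 = 3.8095 → 44.791/3.8095 = 11.758 RPM

11.8 RPM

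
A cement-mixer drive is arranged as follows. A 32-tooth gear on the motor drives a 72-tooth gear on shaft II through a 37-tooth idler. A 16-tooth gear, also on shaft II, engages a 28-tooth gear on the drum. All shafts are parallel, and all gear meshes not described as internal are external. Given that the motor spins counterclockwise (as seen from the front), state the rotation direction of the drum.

the motor → shaft II: driver → idler → driven is 2 external meshes, 2 reversals → CCW.
shaft II → the drum: external mesh, 1 reversal → CW.
3 reversals in total — an odd number — so the drum turns opposite to the motor.

clockwise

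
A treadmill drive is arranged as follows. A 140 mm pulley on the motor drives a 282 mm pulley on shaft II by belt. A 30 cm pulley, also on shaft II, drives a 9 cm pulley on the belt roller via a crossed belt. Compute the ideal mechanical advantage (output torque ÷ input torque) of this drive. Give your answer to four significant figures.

Each stage contributes driven/driver: belt 282/140 = 2.0143, belt 9/30 = 0.3.
Overall: 2.0143 × 0.3 = 0.60429.

0.6043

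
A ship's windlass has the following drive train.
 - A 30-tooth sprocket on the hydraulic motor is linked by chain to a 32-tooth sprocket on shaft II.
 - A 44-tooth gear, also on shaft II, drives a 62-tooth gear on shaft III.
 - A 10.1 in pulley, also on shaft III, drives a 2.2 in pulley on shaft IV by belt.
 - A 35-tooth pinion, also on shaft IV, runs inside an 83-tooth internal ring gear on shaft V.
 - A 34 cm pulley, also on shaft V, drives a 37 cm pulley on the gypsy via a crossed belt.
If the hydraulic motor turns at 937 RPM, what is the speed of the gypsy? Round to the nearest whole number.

1109 RPM

Chain: ratio = 32/30 = 1.0667, so shaft II turns at 937 / 1.0667 = 878.44 RPM.
Gear mesh: ratio = 62/44 = 1.4091, so shaft III turns at 878.44 / 1.4091 = 623.41 RPM.
Belt: ratio = 2.2/10.1 = 0.21782, so shaft IV turns at 623.41 / 0.21782 = 2862 RPM.
Internal gear: ratio = 83/35 = 2.3714, so shaft V turns at 2862 / 2.3714 = 1206.9 RPM.
Belt: ratio = 37/34 = 1.0882, so the gypsy turns at 1206.9 / 1.0882 = 1109 RPM.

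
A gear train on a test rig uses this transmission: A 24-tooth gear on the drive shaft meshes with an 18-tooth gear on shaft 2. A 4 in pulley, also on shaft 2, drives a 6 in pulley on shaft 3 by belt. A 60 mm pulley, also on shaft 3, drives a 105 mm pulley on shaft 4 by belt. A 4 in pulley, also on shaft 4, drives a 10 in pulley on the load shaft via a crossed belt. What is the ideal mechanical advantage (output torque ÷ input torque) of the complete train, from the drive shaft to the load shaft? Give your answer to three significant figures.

4.92

Each stage contributes driven/driver: gear mesh 18/24 = 0.75, belt 6/4 = 1.5, belt 105/60 = 1.75, belt 10/4 = 2.5.
Overall: 0.75 × 1.5 × 1.75 × 2.5 = 4.9219.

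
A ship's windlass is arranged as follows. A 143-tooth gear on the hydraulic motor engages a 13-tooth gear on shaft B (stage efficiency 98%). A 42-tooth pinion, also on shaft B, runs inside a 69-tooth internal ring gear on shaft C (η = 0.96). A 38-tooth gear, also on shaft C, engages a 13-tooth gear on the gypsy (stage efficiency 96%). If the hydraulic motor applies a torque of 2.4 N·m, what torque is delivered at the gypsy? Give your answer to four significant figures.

After the gear mesh (13/143): 2.4 × 0.090909 × 0.98 = 0.21382 N·m
After the internal gear (69/42): 0.21382 × 1.6429 × 0.96 = 0.33722 N·m
After the gear mesh (13/38): 0.33722 × 0.34211 × 0.96 = 0.11075 N·m

0.1108 N·m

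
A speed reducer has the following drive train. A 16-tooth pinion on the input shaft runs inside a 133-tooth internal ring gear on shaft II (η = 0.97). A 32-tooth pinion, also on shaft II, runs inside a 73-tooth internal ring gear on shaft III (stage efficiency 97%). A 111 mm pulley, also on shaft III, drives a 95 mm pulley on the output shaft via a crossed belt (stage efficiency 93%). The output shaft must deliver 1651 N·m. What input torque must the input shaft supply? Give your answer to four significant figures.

116.3 N·m

Overall ratio R = 8.3125 × 2.2812 × 0.85586 = 16.23; overall efficiency η = 0.97 × 0.97 × 0.93 = 0.8750.
Input torque = output torque / (R × η) = 1651 / (16.23 × 0.8750) = 116.26 N·m.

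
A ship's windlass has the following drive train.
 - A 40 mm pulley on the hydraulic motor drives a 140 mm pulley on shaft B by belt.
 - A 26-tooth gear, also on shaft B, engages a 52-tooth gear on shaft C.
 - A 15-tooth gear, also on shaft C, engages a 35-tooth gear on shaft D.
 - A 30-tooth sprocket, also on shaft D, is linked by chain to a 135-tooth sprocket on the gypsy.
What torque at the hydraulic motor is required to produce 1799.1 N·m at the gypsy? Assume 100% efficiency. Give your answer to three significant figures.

Overall ratio R = 3.5 × 2 × 2.3333 × 4.5 = 73.5.
Input torque = output torque / R = 1799.1 / 73.5 = 24.478 N·m.

24.5 N·m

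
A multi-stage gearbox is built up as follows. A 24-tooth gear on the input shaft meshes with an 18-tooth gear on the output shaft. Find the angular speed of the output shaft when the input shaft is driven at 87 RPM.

116 RPM

the input shaft → the output shaft (gear mesh, 18/24): 87 ÷ 0.75 = 116 RPM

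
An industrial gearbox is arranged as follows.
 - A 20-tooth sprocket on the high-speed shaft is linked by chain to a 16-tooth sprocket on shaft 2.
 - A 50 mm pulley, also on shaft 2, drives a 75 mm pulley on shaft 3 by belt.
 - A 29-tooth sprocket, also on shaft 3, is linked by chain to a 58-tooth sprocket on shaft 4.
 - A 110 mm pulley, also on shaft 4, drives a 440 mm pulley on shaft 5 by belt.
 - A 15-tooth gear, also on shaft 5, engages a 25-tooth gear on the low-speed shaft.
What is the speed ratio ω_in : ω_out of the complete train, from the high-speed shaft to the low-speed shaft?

16

Each stage contributes driven/driver: chain 16/20 = 0.8, belt 75/50 = 1.5, chain 58/29 = 2, belt 440/110 = 4, gear mesh 25/15 = 1.6667.
Overall: 0.8 × 1.5 × 2 × 4 × 1.6667 = 16.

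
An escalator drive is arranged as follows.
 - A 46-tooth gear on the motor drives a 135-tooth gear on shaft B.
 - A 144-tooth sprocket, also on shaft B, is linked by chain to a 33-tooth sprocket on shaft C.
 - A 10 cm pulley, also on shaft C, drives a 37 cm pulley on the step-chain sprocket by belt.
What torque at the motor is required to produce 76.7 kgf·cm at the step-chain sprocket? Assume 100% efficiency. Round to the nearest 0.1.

Overall ratio R = 2.9348 × 0.22917 × 3.7 = 2.4885.
Input torque = output torque / R = 76.7 / 2.4885 = 30.822 kgf·cm.

30.8 kgf·cm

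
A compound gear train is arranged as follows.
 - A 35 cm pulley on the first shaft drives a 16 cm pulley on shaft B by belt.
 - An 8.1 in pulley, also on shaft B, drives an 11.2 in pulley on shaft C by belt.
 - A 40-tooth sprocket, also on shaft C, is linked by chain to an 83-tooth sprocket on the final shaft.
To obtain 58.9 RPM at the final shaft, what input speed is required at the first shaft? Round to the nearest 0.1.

Overall ratio R = 0.45714 × 1.3827 × 2.075 = 1.3116.
Required input speed = output speed × R = 58.9 × 1.3116 = 77.254 RPM.

77.3 RPM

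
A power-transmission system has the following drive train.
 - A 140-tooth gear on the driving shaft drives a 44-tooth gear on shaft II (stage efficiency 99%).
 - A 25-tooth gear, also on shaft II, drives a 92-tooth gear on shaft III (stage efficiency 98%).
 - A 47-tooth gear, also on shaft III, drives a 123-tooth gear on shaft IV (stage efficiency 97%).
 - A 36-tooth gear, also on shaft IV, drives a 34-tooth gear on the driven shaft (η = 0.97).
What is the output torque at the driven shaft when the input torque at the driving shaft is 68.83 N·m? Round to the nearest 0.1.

Gear mesh: ratio = 44/140 = 0.31429; torque at shaft II = 68.83 × 0.31429 × 0.99 = 21.416 N·m.
Gear mesh: ratio = 92/25 = 3.68; torque at shaft III = 21.416 × 3.68 × 0.98 = 77.235 N·m.
Gear mesh: ratio = 123/47 = 2.617; torque at shaft IV = 77.235 × 2.617 × 0.97 = 196.06 N·m.
Gear mesh: ratio = 34/36 = 0.94444; torque at the driven shaft = 196.06 × 0.94444 × 0.97 = 179.61 N·m.

179.6 N·m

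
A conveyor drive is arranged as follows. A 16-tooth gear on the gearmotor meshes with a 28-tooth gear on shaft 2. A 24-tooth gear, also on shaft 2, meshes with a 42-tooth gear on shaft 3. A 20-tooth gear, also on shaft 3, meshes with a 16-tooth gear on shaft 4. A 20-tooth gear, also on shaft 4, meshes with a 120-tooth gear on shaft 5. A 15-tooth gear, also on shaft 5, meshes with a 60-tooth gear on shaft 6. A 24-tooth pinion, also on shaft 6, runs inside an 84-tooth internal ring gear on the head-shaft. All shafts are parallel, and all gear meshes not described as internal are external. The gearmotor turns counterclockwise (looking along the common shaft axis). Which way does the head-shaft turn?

the gearmotor → shaft 2: external mesh, 1 reversal → CW.
shaft 2 → shaft 3: external mesh, 1 reversal → CCW.
shaft 3 → shaft 4: external mesh, 1 reversal → CW.
shaft 4 → shaft 5: external mesh, 1 reversal → CCW.
shaft 5 → shaft 6: external mesh, 1 reversal → CW.
shaft 6 → the head-shaft: internal mesh, same direction → CW.
5 reversals in total — an odd number — so the head-shaft turns opposite to the gearmotor.

clockwise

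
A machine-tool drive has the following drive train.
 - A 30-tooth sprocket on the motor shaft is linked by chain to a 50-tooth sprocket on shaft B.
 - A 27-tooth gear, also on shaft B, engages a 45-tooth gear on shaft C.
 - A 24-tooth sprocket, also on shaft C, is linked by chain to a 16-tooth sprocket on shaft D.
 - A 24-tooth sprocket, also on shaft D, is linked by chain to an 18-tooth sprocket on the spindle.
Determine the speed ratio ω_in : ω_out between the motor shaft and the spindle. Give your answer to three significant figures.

1.39

Each stage contributes driven/driver: chain 50/30 = 1.6667, gear mesh 45/27 = 1.6667, chain 16/24 = 0.66667, chain 18/24 = 0.75.
Overall: 1.6667 × 1.6667 × 0.66667 × 0.75 = 1.3889.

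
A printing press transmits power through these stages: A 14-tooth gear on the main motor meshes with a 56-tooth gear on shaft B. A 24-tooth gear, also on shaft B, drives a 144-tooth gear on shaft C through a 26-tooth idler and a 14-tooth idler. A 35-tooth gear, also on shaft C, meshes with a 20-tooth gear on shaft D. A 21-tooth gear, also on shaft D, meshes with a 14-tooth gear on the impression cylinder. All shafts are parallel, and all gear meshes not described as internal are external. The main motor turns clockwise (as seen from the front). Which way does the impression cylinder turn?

the main motor → shaft B: external mesh, 1 reversal → CCW.
shaft B → shaft C: driver → idler → idler → driven is 3 external meshes, 3 reversals → CW.
shaft C → shaft D: external mesh, 1 reversal → CCW.
shaft D → the impression cylinder: external mesh, 1 reversal → CW.
6 reversals in total — an even number — so the impression cylinder turns the same way as the main motor.

clockwise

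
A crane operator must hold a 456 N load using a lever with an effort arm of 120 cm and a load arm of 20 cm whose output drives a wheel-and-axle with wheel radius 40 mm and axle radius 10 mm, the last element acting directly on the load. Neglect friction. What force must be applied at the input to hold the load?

19 N

Lever MA = effort arm / load arm = 120/20 = 6.
Wheel-and-axle MA = R/r = 40/10 = 4.
Combined ideal MA = 6 × 4 = 24.
Effort = load / MA = 456 / 24 = 19 N.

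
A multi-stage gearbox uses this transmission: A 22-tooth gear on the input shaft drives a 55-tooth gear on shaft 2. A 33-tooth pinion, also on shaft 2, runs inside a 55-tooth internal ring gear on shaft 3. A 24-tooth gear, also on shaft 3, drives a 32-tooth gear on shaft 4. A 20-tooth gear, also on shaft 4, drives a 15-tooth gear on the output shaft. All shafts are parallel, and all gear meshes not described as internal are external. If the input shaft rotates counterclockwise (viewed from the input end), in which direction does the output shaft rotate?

the input shaft → shaft 2: external mesh, 1 reversal → CW.
shaft 2 → shaft 3: internal mesh, same direction → CW.
shaft 3 → shaft 4: external mesh, 1 reversal → CCW.
shaft 4 → the output shaft: external mesh, 1 reversal → CW.
3 reversals in total — an odd number — so the output shaft turns opposite to the input shaft.

clockwise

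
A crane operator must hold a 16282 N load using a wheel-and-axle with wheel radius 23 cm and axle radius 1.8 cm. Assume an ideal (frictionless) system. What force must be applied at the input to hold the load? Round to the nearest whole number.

Wheel-and-axle MA = R/r = 23/1.8 = 12.778.
Effort = load / MA = 16282 / 12.778 = 1274.2 N.

1274 N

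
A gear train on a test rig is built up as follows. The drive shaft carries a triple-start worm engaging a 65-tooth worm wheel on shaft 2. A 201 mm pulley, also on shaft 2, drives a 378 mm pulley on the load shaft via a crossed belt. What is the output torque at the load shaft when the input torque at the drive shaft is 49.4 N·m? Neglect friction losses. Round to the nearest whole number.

2013 N·m

After the worm (65/3): 49.4 × 21.667 = 1070.3 N·m
After the belt (378/201): 1070.3 × 1.8806 = 2012.9 N·m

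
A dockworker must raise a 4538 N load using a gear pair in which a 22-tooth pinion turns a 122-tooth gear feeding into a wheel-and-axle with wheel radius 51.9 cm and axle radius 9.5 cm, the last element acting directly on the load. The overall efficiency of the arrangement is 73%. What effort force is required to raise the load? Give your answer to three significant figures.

Gear pair MA = 122/22 = 5.5455.
Wheel-and-axle MA = R/r = 51.9/9.5 = 5.4632.
Combined ideal MA = 5.5455 × 5.4632 = 30.296.
Actual MA = 30.296 × 0.73 = 22.116.
Effort = load / actual MA = 4538 / 22.116 = 205.19 N.

205 N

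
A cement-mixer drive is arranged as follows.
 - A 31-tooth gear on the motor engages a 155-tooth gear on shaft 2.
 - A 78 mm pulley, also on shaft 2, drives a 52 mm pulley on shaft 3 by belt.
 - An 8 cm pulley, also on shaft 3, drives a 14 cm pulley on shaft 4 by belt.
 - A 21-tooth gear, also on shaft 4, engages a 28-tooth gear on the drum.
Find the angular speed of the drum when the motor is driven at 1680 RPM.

216 RPM

Gear mesh: ratio = 155/31 = 5, so shaft 2 turns at 1680 / 5 = 336 RPM.
Belt: ratio = 52/78 = 0.66667, so shaft 3 turns at 336 / 0.66667 = 504 RPM.
Belt: ratio = 14/8 = 1.75, so shaft 4 turns at 504 / 1.75 = 288 RPM.
Gear mesh: ratio = 28/21 = 1.3333, so the drum turns at 288 / 1.3333 = 216 RPM.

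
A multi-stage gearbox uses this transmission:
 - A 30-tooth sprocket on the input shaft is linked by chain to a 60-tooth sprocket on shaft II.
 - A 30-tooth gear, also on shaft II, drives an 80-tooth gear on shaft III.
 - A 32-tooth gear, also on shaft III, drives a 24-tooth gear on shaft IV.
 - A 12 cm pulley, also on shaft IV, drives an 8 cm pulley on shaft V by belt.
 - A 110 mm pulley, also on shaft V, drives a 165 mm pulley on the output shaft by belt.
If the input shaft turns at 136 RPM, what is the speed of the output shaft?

34 RPM

Chain: ratio = 60/30 = 2, so shaft II turns at 136 / 2 = 68 RPM.
Gear mesh: ratio = 80/30 = 2.6667, so shaft III turns at 68 / 2.6667 = 25.5 RPM.
Gear mesh: ratio = 24/32 = 0.75, so shaft IV turns at 25.5 / 0.75 = 34 RPM.
Belt: ratio = 8/12 = 0.66667, so shaft V turns at 34 / 0.66667 = 51 RPM.
Belt: ratio = 165/110 = 1.5, so the output shaft turns at 51 / 1.5 = 34 RPM.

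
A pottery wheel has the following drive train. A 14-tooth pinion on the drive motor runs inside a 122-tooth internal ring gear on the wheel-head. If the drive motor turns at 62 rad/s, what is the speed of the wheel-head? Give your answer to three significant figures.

7.11 rad/s

Internal gear: ratio = 122/14 = 8.7143, so the wheel-head turns at 62 / 8.7143 = 7.1148 rad/s.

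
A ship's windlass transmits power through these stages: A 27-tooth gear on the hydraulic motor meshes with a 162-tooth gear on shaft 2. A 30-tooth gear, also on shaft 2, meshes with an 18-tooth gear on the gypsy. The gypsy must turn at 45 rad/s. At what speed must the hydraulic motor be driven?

162 rad/s

Overall ratio R = 6 × 0.6 = 3.6.
Required input speed = output speed × R = 45 × 3.6 = 162 rad/s.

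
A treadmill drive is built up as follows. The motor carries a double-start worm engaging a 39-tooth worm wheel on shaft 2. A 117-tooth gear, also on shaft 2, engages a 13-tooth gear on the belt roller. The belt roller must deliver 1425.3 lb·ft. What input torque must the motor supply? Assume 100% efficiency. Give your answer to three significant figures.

Overall ratio R = 19.5 × 0.11111 = 2.1667.
Input torque = output torque / R = 1425.3 / 2.1667 = 657.83 lb·ft.

658 lb·ft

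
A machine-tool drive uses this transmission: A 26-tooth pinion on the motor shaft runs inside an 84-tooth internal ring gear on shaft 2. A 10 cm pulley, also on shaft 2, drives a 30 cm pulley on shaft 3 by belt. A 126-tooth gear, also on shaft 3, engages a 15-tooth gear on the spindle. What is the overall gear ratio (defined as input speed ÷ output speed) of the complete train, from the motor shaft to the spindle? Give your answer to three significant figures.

Each stage contributes driven/driver: internal gear 84/26 = 3.2308, belt 30/10 = 3, gear mesh 15/126 = 0.11905.
Overall: 3.2308 × 3 × 0.11905 = 1.1538.

1.15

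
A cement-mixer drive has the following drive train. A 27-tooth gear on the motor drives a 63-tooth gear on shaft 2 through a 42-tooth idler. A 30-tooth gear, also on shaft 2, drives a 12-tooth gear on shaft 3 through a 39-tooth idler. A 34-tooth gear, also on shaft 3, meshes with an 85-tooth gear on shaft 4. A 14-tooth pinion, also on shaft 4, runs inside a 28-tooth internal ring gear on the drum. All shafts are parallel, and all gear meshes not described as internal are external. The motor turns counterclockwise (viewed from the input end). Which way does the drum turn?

the motor → shaft 2: driver → idler → driven is 2 external meshes, 2 reversals → CCW.
shaft 2 → shaft 3: driver → idler → driven is 2 external meshes, 2 reversals → CCW.
shaft 3 → shaft 4: external mesh, 1 reversal → CW.
shaft 4 → the drum: internal mesh, same direction → CW.
5 reversals in total — an odd number — so the drum turns opposite to the motor.

clockwise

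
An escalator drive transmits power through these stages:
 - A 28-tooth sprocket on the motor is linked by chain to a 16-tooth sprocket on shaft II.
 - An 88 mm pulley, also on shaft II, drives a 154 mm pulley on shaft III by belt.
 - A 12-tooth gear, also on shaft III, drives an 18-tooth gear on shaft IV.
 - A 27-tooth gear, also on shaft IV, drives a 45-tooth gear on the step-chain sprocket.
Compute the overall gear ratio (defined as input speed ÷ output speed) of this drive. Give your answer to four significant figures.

Each stage contributes driven/driver: chain 16/28 = 0.57143, belt 154/88 = 1.75, gear mesh 18/12 = 1.5, gear mesh 45/27 = 1.6667.
Overall: 0.57143 × 1.75 × 1.5 × 1.6667 = 2.5.

2.500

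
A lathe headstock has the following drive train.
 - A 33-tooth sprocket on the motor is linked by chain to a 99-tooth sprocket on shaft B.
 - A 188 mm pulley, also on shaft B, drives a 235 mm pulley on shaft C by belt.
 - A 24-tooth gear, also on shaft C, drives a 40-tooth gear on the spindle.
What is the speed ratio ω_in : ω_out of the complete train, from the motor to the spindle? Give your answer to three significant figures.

Each stage contributes driven/driver: chain 99/33 = 3, belt 235/188 = 1.25, gear mesh 40/24 = 1.6667.
Overall: 3 × 1.25 × 1.6667 = 6.25.

6.25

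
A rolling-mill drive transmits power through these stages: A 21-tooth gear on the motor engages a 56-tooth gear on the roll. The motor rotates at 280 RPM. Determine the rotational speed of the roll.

105 RPM

gear mesh 56/21 = 2.6667 → 280/2.6667 = 105 RPM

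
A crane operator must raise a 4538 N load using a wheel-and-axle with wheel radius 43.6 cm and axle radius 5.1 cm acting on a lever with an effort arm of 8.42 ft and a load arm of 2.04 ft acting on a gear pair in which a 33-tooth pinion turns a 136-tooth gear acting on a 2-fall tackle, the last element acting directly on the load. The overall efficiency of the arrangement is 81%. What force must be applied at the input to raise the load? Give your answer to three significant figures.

Wheel-and-axle MA = R/r = 43.6/5.1 = 8.549.
Lever MA = effort arm / load arm = 8.42/2.04 = 4.1275.
Gear pair MA = 136/33 = 4.1212.
Block-and-tackle MA = number of supporting rope parts = 2.
Combined ideal MA = 8.549 × 4.1275 × 4.1212 × 2 = 290.84.
Actual MA = 290.84 × 0.81 = 235.58.
Effort = load / actual MA = 4538 / 235.58 = 19.263 N.

19.3 N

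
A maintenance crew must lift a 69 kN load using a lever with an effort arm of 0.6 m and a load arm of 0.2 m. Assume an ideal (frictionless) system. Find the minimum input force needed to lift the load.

23 kN

Lever MA = effort arm / load arm = 0.6/0.2 = 3.
Effort = load / MA = 69 / 3 = 23 kN.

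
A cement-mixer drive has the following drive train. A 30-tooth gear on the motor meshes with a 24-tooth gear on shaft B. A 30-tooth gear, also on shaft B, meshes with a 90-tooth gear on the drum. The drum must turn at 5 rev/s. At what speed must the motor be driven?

Overall ratio R = 0.8 × 3 = 2.4.
Required input speed = output speed × R = 5 × 2.4 = 12 rev/s.

12 rev/s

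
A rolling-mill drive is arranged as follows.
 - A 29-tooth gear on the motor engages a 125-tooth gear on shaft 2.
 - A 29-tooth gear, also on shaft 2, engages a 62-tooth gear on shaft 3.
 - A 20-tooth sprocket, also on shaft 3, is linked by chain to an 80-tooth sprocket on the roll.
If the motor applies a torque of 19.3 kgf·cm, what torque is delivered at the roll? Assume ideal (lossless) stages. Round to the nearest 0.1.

gear mesh 125/29 = 4.3103 → τ = 19.3·4.3103 = 83.19 kgf·cm
gear mesh 62/29 = 2.1379 → τ = 83.19·2.1379 = 177.85 kgf·cm
chain 80/20 = 4 → τ = 177.85·4 = 711.41 kgf·cm

711.4 kgf·cm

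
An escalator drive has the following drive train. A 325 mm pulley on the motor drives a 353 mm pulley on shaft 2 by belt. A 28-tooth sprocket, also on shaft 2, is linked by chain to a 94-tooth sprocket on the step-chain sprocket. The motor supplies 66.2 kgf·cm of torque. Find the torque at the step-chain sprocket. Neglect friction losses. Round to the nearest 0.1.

241.4 kgf·cm

Belt: ratio = 353/325 = 1.0862; torque at shaft 2 = 66.2 × 1.0862 = 71.903 kgf·cm.
Chain: ratio = 94/28 = 3.3571; torque at the step-chain sprocket = 71.903 × 3.3571 = 241.39 kgf·cm.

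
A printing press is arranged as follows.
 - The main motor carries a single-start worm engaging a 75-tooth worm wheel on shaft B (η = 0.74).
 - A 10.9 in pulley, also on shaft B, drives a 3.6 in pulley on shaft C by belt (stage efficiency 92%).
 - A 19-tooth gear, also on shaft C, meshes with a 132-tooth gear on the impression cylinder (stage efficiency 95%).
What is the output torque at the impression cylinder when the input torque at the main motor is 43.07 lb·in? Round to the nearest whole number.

4794 lb·in

worm 75/1 = 75 → τ = 43.07·75·0.74 = 2390.4 lb·in
belt 3.6/10.9 = 0.33028 → τ = 2390.4·0.33028·0.92 = 726.33 lb·in
gear mesh 132/19 = 6.9474 → τ = 726.33·6.9474·0.95 = 4793.8 lb·in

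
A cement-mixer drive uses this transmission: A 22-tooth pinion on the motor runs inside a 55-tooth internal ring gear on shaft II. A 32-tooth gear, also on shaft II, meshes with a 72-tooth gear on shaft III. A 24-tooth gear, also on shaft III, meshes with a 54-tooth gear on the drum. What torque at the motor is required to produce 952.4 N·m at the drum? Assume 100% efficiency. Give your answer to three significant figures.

75.3 N·m

Overall ratio R = 2.5 × 2.25 × 2.25 = 12.656.
Input torque = output torque / R = 952.4 / 12.656 = 75.251 N·m.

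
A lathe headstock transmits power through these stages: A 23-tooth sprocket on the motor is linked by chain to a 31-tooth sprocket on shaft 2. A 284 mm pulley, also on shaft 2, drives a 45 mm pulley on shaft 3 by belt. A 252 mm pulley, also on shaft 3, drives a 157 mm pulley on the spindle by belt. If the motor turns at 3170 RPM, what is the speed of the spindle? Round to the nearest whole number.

the motor → shaft 2 (chain, 31/23): 3170 ÷ 1.3478 = 2351.9 RPM
shaft 2 → shaft 3 (belt, 45/284): 2351.9 ÷ 0.15845 = 14843 RPM
shaft 3 → the spindle (belt, 157/252): 14843 ÷ 0.62302 = 23825 RPM

23825 RPM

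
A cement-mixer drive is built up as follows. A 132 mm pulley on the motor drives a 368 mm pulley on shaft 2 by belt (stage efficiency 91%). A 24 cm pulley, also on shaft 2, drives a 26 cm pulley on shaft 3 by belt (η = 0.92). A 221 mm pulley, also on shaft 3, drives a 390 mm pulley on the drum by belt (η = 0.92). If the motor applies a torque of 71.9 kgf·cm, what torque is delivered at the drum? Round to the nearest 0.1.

Belt: ratio = 368/132 = 2.7879; torque at shaft 2 = 71.9 × 2.7879 × 0.91 = 182.41 kgf·cm.
Belt: ratio = 26/24 = 1.0833; torque at shaft 3 = 182.41 × 1.0833 × 0.92 = 181.8 kgf·cm.
Belt: ratio = 390/221 = 1.7647; torque at the drum = 181.8 × 1.7647 × 0.92 = 295.16 kgf·cm.

295.2 kgf·cm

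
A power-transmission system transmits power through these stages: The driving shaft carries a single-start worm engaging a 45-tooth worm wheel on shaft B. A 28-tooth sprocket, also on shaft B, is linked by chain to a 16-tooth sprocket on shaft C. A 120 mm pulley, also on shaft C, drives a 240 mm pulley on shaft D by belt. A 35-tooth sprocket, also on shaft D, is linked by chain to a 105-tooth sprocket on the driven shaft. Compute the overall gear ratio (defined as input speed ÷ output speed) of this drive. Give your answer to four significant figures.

Each stage contributes driven/driver: worm 45/1 = 45, chain 16/28 = 0.57143, belt 240/120 = 2, chain 105/35 = 3.
Overall: 45 × 0.57143 × 2 × 3 = 154.29.

154.3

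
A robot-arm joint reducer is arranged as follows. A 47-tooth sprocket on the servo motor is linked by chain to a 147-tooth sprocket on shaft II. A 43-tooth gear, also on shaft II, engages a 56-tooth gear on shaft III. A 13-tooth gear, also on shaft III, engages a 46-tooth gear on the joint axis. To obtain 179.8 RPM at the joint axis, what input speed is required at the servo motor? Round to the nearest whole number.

Overall ratio R = 3.1277 × 1.3023 × 3.5385 = 14.413.
Required input speed = output speed × R = 179.8 × 14.413 = 2591.5 RPM.

2591 RPM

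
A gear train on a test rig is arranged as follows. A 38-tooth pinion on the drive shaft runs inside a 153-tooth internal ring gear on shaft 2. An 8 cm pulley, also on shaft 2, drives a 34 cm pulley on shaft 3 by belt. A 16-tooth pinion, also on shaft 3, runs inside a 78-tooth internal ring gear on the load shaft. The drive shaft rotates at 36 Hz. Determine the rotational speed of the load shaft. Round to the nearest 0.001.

Internal gear: ratio = 153/38 = 4.0263, so shaft 2 turns at 36 / 4.0263 = 8.9412 Hz.
Belt: ratio = 34/8 = 4.25, so shaft 3 turns at 8.9412 / 4.25 = 2.1038 Hz.
Internal gear: ratio = 78/16 = 4.875, so the load shaft turns at 2.1038 / 4.875 = 0.43155 Hz.

0.432 Hz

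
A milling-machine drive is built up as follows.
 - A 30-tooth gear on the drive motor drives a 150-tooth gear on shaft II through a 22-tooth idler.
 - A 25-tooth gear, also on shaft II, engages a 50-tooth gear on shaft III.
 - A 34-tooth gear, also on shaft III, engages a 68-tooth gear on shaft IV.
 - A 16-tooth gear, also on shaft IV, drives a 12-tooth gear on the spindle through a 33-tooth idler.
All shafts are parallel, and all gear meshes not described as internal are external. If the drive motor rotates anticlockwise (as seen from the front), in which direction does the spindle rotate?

anticlockwise

the drive motor → shaft II: driver → idler → driven is 2 external meshes, 2 reversals → CCW.
shaft II → shaft III: external mesh, 1 reversal → CW.
shaft III → shaft IV: external mesh, 1 reversal → CCW.
shaft IV → the spindle: driver → idler → driven is 2 external meshes, 2 reversals → CCW.
6 reversals in total — an even number — so the spindle turns the same way as the drive motor.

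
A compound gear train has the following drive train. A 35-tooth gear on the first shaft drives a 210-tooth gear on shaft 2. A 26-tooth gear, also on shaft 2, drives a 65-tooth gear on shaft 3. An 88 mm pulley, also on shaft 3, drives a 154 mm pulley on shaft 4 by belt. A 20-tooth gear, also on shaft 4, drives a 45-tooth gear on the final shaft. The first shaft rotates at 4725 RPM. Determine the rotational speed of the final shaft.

80 RPM

the first shaft → shaft 2 (gear mesh, 210/35): 4725 ÷ 6 = 787.5 RPM
shaft 2 → shaft 3 (gear mesh, 65/26): 787.5 ÷ 2.5 = 315 RPM
shaft 3 → shaft 4 (belt, 154/88): 315 ÷ 1.75 = 180 RPM
shaft 4 → the final shaft (gear mesh, 45/20): 180 ÷ 2.25 = 80 RPM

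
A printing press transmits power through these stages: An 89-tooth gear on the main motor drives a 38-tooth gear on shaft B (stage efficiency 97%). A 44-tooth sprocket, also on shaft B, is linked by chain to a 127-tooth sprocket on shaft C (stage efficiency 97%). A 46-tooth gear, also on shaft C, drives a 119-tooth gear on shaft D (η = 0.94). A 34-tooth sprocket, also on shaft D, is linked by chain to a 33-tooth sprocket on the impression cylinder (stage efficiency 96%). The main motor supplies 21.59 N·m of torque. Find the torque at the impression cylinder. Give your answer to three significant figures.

56.7 N·m

Gear mesh: ratio = 38/89 = 0.42697; torque at shaft B = 21.59 × 0.42697 × 0.97 = 8.9417 N·m.
Chain: ratio = 127/44 = 2.8864; torque at shaft C = 8.9417 × 2.8864 × 0.97 = 25.035 N·m.
Gear mesh: ratio = 119/46 = 2.587; torque at shaft D = 25.035 × 2.587 × 0.94 = 60.878 N·m.
Chain: ratio = 33/34 = 0.97059; torque at the impression cylinder = 60.878 × 0.97059 × 0.96 = 56.724 N·m.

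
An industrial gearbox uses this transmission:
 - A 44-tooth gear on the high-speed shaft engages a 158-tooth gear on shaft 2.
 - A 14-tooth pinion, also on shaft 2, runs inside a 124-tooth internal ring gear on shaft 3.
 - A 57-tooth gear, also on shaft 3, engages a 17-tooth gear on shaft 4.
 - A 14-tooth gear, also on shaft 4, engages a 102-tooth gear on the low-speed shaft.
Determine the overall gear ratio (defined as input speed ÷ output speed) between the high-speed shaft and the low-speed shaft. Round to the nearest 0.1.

Each stage contributes driven/driver: gear mesh 158/44 = 3.5909, internal gear 124/14 = 8.8571, gear mesh 17/57 = 0.29825, gear mesh 102/14 = 7.2857.
Overall: 3.5909 × 8.8571 × 0.29825 × 7.2857 = 69.111.

69.1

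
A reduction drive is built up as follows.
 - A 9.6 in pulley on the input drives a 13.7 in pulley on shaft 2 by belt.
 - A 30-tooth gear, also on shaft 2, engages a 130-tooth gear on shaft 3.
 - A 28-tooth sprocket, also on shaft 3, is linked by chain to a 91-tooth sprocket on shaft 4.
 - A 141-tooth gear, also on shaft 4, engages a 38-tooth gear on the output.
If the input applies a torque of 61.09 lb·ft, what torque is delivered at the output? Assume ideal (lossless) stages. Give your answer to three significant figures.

331 lb·ft

belt 13.7/9.6 = 1.4271 → τ = 61.09·1.4271 = 87.181 lb·ft
gear mesh 130/30 = 4.3333 → τ = 87.181·4.3333 = 377.78 lb·ft
chain 91/28 = 3.25 → τ = 377.78·3.25 = 1227.8 lb·ft
gear mesh 38/141 = 0.2695 → τ = 1227.8·0.2695 = 330.89 lb·ft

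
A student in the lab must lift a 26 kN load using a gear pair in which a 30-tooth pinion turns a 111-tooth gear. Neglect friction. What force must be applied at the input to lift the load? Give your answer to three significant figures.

Gear pair MA = 111/30 = 3.7.
Effort = load / MA = 26 / 3.7 = 7.027 kN.

7.03 kN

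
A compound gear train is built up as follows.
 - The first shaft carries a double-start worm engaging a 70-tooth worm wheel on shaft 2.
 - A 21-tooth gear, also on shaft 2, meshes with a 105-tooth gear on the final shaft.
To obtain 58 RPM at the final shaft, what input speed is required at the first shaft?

10150 RPM

Overall ratio R = 35 × 5 = 175.
Required input speed = output speed × R = 58 × 175 = 10150 RPM.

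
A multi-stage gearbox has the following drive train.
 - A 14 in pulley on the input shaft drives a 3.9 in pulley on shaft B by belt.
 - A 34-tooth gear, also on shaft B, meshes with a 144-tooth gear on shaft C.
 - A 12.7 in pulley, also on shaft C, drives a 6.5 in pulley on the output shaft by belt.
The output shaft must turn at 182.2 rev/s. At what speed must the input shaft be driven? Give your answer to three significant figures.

Overall ratio R = 0.27857 × 4.2353 × 0.51181 = 0.60385.
Required input speed = output speed × R = 182.2 × 0.60385 = 110.02 rev/s.

110 rev/s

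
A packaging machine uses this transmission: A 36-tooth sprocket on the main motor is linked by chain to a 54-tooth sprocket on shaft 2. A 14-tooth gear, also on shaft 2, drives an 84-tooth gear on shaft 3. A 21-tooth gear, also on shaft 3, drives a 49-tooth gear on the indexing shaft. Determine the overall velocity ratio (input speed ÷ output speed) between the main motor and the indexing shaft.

Each stage contributes driven/driver: chain 54/36 = 1.5, gear mesh 84/14 = 6, gear mesh 49/21 = 2.3333.
Overall: 1.5 × 6 × 2.3333 = 21.

21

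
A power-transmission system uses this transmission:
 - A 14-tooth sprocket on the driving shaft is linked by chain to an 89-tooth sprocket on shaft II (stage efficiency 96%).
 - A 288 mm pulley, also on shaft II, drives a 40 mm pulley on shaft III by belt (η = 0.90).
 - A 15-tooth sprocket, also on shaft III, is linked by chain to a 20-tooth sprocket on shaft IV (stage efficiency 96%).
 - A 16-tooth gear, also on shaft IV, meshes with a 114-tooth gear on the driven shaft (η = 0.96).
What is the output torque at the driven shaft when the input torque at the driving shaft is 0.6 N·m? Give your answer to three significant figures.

4.01 N·m

chain 89/14 = 6.3571 → τ = 0.6·6.3571·0.96 = 3.6617 N·m
belt 40/288 = 0.13889 → τ = 3.6617·0.13889·0.90 = 0.45771 N·m
chain 20/15 = 1.3333 → τ = 0.45771·1.3333·0.96 = 0.58587 N·m
gear mesh 114/16 = 7.125 → τ = 0.58587·7.125·0.96 = 4.0074 N·m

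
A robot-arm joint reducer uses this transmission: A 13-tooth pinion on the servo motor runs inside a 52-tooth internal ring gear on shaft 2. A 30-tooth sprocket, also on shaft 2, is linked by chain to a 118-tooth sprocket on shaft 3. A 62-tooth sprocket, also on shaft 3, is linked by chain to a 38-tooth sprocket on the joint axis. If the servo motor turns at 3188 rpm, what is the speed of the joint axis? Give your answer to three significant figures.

331 rpm

the servo motor → shaft 2 (internal gear, 52/13): 3188 ÷ 4 = 797 rpm
shaft 2 → shaft 3 (chain, 118/30): 797 ÷ 3.9333 = 202.63 rpm
shaft 3 → the joint axis (chain, 38/62): 202.63 ÷ 0.6129 = 330.6 rpm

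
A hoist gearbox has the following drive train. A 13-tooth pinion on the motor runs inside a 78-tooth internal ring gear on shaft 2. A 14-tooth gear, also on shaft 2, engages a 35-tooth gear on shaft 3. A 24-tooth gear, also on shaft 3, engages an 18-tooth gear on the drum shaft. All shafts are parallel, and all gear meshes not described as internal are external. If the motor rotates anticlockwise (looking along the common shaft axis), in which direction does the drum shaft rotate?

the motor → shaft 2: internal mesh, same direction → CCW.
shaft 2 → shaft 3: external mesh, 1 reversal → CW.
shaft 3 → the drum shaft: external mesh, 1 reversal → CCW.
2 reversals in total — an even number — so the drum shaft turns the same way as the motor.

anticlockwise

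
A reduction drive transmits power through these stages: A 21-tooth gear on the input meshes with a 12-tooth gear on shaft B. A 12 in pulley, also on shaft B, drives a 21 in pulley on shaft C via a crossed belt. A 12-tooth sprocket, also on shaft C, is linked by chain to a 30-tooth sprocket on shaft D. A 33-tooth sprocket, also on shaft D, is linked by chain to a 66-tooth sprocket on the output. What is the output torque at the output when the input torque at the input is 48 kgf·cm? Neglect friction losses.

Gear mesh: ratio = 12/21 = 0.57143; torque at shaft B = 48 × 0.57143 = 27.429 kgf·cm.
Belt: ratio = 21/12 = 1.75; torque at shaft C = 27.429 × 1.75 = 48 kgf·cm.
Chain: ratio = 30/12 = 2.5; torque at shaft D = 48 × 2.5 = 120 kgf·cm.
Chain: ratio = 66/33 = 2; torque at the output = 120 × 2 = 240 kgf·cm.

240 kgf·cm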